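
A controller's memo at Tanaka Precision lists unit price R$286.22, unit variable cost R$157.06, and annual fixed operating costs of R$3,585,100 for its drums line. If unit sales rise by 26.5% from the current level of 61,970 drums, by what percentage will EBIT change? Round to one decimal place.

+48.0%

Total contribution margin = 61,970 × R$129.16 = R$8,004,045.20.
Operating income = contribution − fixed costs = R$8,004,045.20 − R$3,585,100 = R$4,418,945.20.
So DOL = total CM / EBIT = R$8,004,045.20 / R$4,418,945.20 = 1.8113.
%ΔEBIT = DOL × %ΔSales = 1.8113 × +26.5% = +48.0%.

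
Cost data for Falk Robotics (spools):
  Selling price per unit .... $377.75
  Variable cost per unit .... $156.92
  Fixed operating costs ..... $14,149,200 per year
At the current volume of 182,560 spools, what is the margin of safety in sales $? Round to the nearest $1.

$44,758,534

Contribution margin per unit = $377.75 − $156.92 = $220.83. Break-even units = $14,149,200 ÷ $220.83 = 64,072.82; break-even revenue = 64,072.82 × $377.75 = $24,203,506.32.
Actual sales revenue = 182,560 × $377.75 = $68,962,040.00.
Margin of safety = $68,962,040.00 − $24,203,506.32 = $44,758,534.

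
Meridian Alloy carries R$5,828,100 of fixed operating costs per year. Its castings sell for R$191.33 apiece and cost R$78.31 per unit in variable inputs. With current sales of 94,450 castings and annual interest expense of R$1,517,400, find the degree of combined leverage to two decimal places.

At 94,450 units, contribution = 94,450 × R$113.02 = R$10,674,739.00.
Operating income = contribution − fixed costs = R$10,674,739.00 − R$5,828,100 = R$4,846,639.00. Interest = R$1,517,400.00.
DOL = R$10,674,739.00 ÷ R$4,846,639.00 = 2.2025; DFL = R$4,846,639.00 ÷ R$3,329,239.00 = 1.4558.
DCL = DOL × DFL = 2.2025 × 1.4558 = 3.2064.

3.21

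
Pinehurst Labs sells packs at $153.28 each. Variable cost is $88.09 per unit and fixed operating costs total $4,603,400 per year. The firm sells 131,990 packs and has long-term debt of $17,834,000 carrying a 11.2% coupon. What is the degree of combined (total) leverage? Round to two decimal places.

At 131,990 units, contribution = 131,990 × $65.19 = $8,604,428.10.
Subtracting fixed costs: EBIT = $8,604,428.10 − $4,603,400 = $4,001,028.10. Interest = $1,997,408.00, so EBIT − I = $2,003,620.10.
DCL = contribution ÷ (EBIT − I) = $8,604,428.10 ÷ $2,003,620.10 = 4.2944.

4.29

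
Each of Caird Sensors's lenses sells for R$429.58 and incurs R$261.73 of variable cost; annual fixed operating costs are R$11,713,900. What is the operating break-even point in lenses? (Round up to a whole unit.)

69,788 lenses

Contribution margin per unit = R$429.58 − R$261.73 = R$167.85.
Break-even Q = R$11,713,900 / R$167.85 = 69,787.91 → 69,788 lenses.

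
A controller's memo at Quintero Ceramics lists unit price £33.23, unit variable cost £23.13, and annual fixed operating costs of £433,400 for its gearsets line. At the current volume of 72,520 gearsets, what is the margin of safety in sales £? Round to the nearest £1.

Unit CM = price − variable cost = £33.23 − £23.13 = £10.10. Break-even units = £433,400 ÷ £10.10 = 42,910.89; break-even revenue = 42,910.89 × £33.23 = £1,425,928.91.
Current sales = 72,520 × £33.23 = £2,409,839.60.
Margin of safety = £2,409,839.60 − £1,425,928.91 = £983,911.

£983,911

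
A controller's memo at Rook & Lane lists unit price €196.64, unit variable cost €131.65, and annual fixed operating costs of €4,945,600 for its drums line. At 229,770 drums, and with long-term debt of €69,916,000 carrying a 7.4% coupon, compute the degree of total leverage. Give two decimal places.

3.10

Contribution at this volume is 229,770 × €64.99 = €14,932,752.30.
Subtracting fixed costs: EBIT = €14,932,752.30 − €4,945,600 = €9,987,152.30. Interest = €5,173,784.00, so EBIT − I = €4,813,368.30.
DCL = contribution ÷ (EBIT − I) = €14,932,752.30 ÷ €4,813,368.30 = 3.1023.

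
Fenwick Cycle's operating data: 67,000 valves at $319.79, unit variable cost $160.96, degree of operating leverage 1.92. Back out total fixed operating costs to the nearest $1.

$5,099,105

Contribution at this volume is 67,000 × $158.83 = $10,641,610.00.
DOL = contribution / EBIT, so EBIT = $10,641,610.00 / 1.92 = $5,542,505.21.
Fixed costs = CM − EBIT = $10,641,610.00 − $5,542,505.21 = $5,099,105.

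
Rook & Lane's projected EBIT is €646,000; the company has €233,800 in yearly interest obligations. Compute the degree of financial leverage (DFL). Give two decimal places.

Interest = €233,800.00.
DFL = EBIT ÷ (EBIT − I) = €646,000 ÷ (€646,000 − €233,800.00) = €646,000 ÷ €412,200.00 = 1.5672.

1.57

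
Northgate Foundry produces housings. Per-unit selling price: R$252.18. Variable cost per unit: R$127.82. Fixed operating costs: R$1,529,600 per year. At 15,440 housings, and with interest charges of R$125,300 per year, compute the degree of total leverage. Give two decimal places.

7.24

At 15,440 units, contribution = 15,440 × R$124.36 = R$1,920,118.40.
Subtracting fixed costs: EBIT = R$1,920,118.40 − R$1,529,600 = R$390,518.40. Interest = R$125,300.00.
DOL = R$1,920,118.40 ÷ R$390,518.40 = 4.9168; DFL = R$390,518.40 ÷ R$265,218.40 = 1.4724.
Combined leverage = 4.9168 × 1.4724 = 7.2395.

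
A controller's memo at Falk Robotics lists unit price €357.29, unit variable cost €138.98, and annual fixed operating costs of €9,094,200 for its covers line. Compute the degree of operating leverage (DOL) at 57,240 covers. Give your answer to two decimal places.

3.67

Total contribution margin = 57,240 × €218.31 = €12,496,064.40.
Subtracting fixed costs: EBIT = €12,496,064.40 − €9,094,200 = €3,401,864.40.
DOL = contribution ÷ EBIT = €12,496,064.40 ÷ €3,401,864.40 = 3.6733.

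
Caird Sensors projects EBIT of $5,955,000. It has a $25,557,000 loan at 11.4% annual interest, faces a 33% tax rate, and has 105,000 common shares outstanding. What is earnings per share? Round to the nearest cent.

$19.41

Pre-tax income = $5,955,000 − $2,913,498.00 = $3,041,502.00.
Net income = $3,041,502.00 × (1 − 0.33) = $2,037,806.34.
Per share: $2,037,806.34 / 105,000 shares = $19.41.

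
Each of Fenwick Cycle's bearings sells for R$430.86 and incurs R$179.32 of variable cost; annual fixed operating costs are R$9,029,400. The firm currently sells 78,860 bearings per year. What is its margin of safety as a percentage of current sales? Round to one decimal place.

Unit CM = price − variable cost = R$430.86 − R$179.32 = R$251.54. Break-even units = R$9,029,400 ÷ R$251.54 = 35,896.48; break-even revenue = 35,896.48 × R$430.86 = R$15,466,356.38.
Actual sales revenue = 78,860 × R$430.86 = R$33,977,619.60.
Margin of safety = (R$33,977,619.60 − R$15,466,356.38) ÷ R$33,977,619.60 = 54.5%.

54.5%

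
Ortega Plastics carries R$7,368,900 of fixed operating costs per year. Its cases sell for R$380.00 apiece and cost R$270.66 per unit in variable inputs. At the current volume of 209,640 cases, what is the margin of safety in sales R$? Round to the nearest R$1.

Contribution margin per unit = R$380.00 − R$270.66 = R$109.34. Break-even units = R$7,368,900 ÷ R$109.34 = 67,394.37; break-even revenue = 67,394.37 × R$380.00 = R$25,609,859.15.
Actual sales revenue = 209,640 × R$380.00 = R$79,663,200.00.
Margin of safety = R$79,663,200.00 − R$25,609,859.15 = R$54,053,341.

R$54,053,341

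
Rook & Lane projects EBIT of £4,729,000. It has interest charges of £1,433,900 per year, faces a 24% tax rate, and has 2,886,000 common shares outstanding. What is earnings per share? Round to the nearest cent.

Interest = £1,433,900.00, so EBT = £4,729,000 − £1,433,900.00 = £3,295,100.00.
After tax at 24%: net income = £3,295,100.00 × 0.76 = £2,504,276.00.
Per share: £2,504,276.00 / 2,886,000 shares = £0.87.

£0.87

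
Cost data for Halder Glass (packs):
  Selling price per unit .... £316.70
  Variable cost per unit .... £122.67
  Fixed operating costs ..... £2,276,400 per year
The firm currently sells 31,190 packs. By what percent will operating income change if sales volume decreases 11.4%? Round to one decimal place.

-18.3%

At 31,190 units, contribution = 31,190 × £194.03 = £6,051,795.70.
EBIT = £6,051,795.70 − £2,276,400 = £3,775,395.70.
DOL = contribution ÷ EBIT = £6,051,795.70 ÷ £3,775,395.70 = 1.6030.
Operating income changes by 1.6030 × -11.4% = -18.3%.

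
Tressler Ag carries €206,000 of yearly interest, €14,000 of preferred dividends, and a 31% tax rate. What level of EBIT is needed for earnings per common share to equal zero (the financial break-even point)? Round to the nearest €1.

Grossing the preferred dividend up to pre-tax terms: €14,000 / (1 − 0.31) = €20,289.86.
Financial break-even EBIT = interest + D_p ÷ (1 − t) = €206,000 + €20,289.86 = €226,289.86.

€226,290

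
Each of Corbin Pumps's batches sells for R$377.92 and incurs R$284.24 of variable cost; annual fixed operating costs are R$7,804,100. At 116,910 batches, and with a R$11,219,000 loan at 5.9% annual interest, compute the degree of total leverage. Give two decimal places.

4.41

At 116,910 units, contribution = 116,910 × R$93.68 = R$10,952,128.80.
Operating income = contribution − fixed costs = R$10,952,128.80 − R$7,804,100 = R$3,148,028.80. Interest = R$661,921.00.
DOL = R$10,952,128.80 ÷ R$3,148,028.80 = 3.4790; DFL = R$3,148,028.80 ÷ R$2,486,107.80 = 1.2662.
DCL = DOL × DFL = 3.4790 × 1.2662 = 4.4051.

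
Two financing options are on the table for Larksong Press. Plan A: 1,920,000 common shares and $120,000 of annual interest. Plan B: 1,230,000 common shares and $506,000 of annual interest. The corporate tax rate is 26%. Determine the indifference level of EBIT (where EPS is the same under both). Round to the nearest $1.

$1,194,087

Set EPS_A = EPS_B: (EBIT − $120,000)(1 − 0.26) ÷ 1,920,000 = (EBIT − $506,000)(1 − 0.26) ÷ 1,230,000.
Cancelling (1 − t) and cross-multiplying: 1,230,000·(EBIT − 120,000) = 1,920,000·(EBIT − 506,000).
Solving, EBIT = (506,000·1,920,000 − 120,000·1,230,000) / (1,920,000 − 1,230,000) = 823,920,000,000 / 690,000 = 1,194,086.96.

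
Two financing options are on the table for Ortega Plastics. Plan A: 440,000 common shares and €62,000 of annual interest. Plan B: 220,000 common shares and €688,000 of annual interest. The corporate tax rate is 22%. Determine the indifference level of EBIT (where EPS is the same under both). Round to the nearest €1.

€1,314,000

Set EPS_A = EPS_B: (EBIT − €62,000)(1 − 0.22) ÷ 440,000 = (EBIT − €688,000)(1 − 0.22) ÷ 220,000.
Cancelling (1 − t) and cross-multiplying: 220,000·(EBIT − 62,000) = 440,000·(EBIT − 688,000).
EBIT × (440,000 − 220,000) = 688,000 × 440,000 − 62,000 × 220,000 = 289,080,000,000, so EBIT = 289,080,000,000 ÷ 220,000 = 1,314,000.00.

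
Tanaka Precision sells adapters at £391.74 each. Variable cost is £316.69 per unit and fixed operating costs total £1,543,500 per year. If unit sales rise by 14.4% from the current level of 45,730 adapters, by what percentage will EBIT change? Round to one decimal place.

At 45,730 units, contribution = 45,730 × £75.05 = £3,432,036.50.
EBIT = £3,432,036.50 − £1,543,500 = £1,888,536.50.
So DOL = total CM / EBIT = £3,432,036.50 / £1,888,536.50 = 1.8173.
Operating income changes by 1.8173 × +14.4% = +26.2%.

+26.2%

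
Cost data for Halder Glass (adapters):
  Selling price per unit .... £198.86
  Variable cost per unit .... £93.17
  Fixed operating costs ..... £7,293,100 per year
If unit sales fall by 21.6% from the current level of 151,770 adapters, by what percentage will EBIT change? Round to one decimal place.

-39.6%

Total contribution margin = 151,770 × £105.69 = £16,040,571.30.
EBIT = £16,040,571.30 − £7,293,100 = £8,747,471.30.
So DOL = total CM / EBIT = £16,040,571.30 / £8,747,471.30 = 1.8337.
So EBIT moves 1.8337 × (-21.6%) = -39.6%.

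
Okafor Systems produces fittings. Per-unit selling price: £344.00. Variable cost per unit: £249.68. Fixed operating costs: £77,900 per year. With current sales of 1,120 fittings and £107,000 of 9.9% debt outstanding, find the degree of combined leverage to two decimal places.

6.16

Contribution at this volume is 1,120 × £94.32 = £105,638.40.
EBIT = £105,638.40 − £77,900 = £27,738.40. Interest = £10,593.00.
DOL = £105,638.40 ÷ £27,738.40 = 3.8084; DFL = £27,738.40 ÷ £17,145.40 = 1.6178.
Combined leverage = 3.8084 × 1.6178 = 6.1612.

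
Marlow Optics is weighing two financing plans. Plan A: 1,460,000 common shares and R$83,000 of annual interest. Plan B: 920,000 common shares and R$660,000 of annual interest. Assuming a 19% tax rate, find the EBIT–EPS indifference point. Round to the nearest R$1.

Set EPS_A = EPS_B: (EBIT − R$83,000)(1 − 0.19) ÷ 1,460,000 = (EBIT − R$660,000)(1 − 0.19) ÷ 920,000.
Cancelling (1 − t) and cross-multiplying: 920,000·(EBIT − 83,000) = 1,460,000·(EBIT − 660,000).
Solving, EBIT = (660,000·1,460,000 − 83,000·920,000) / (1,460,000 − 920,000) = 887,240,000,000 / 540,000 = 1,643,037.04.

R$1,643,037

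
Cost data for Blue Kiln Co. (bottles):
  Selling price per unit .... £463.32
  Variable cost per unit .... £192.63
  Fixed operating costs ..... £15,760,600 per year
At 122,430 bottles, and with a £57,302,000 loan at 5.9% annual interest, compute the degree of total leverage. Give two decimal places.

2.37

Contribution at this volume is 122,430 × £270.69 = £33,140,576.70.
Operating income = contribution − fixed costs = £33,140,576.70 − £15,760,600 = £17,379,976.70. Interest = £3,380,818.00.
DOL = £33,140,576.70 ÷ £17,379,976.70 = 1.9068; DFL = £17,379,976.70 ÷ £13,999,158.70 = 1.2415.
Combined leverage = 1.9068 × 1.2415 = 2.3673.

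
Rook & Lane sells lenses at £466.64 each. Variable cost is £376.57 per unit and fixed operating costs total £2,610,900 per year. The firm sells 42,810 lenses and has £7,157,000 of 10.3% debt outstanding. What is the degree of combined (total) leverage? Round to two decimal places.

7.59

At 42,810 units, contribution = 42,810 × £90.07 = £3,855,896.70.
EBIT = £3,855,896.70 − £2,610,900 = £1,244,996.70. Interest = £737,171.00, so EBIT − I = £507,825.70.
Degree of total leverage = total CM / (EBIT − interest) = £3,855,896.70 / £507,825.70 = 7.5930.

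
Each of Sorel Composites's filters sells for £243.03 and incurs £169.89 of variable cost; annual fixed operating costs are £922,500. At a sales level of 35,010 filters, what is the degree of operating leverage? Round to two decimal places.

1.56

Total contribution margin = 35,010 × £73.14 = £2,560,631.40.
Subtracting fixed costs: EBIT = £2,560,631.40 − £922,500 = £1,638,131.40.
Degree of operating leverage = £2,560,631.40 / £1,638,131.40 = 1.5631.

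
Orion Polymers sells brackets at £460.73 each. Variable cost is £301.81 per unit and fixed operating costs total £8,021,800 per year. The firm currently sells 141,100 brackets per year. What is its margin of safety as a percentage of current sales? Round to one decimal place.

64.2%

Unit CM = price − variable cost = £460.73 − £301.81 = £158.92. Break-even units = £8,021,800 ÷ £158.92 = 50,476.97; break-even revenue = 50,476.97 × £460.73 = £23,256,254.18.
Actual sales revenue = 141,100 × £460.73 = £65,009,003.00.
Margin of safety = (£65,009,003.00 − £23,256,254.18) ÷ £65,009,003.00 = 64.2%.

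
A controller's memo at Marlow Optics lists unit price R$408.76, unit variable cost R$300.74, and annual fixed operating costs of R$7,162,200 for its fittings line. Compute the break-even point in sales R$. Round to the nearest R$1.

CM per unit = R$408.76 − R$300.74 = R$108.02; CM ratio = R$108.02 / R$408.76 = 0.2643.
Break-even revenue = fixed costs × price ÷ CM = R$7,162,200 × R$408.76 ÷ R$108.02 = R$27,102,582.

R$27,102,582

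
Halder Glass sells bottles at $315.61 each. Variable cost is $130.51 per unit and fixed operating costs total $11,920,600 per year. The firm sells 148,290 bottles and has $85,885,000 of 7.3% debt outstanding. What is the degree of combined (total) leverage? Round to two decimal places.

Contribution at this volume is 148,290 × $185.10 = $27,448,479.00.
Subtracting fixed costs: EBIT = $27,448,479.00 − $11,920,600 = $15,527,879.00. Interest = $6,269,605.00, so EBIT − I = $9,258,274.00.
Degree of total leverage = total CM / (EBIT − interest) = $27,448,479.00 / $9,258,274.00 = 2.9648.

2.96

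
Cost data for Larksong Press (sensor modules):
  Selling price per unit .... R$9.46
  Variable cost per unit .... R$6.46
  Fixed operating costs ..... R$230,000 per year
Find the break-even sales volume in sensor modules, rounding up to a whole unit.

76,667 sensor modules

Unit CM = price − variable cost = R$9.46 − R$6.46 = R$3.00.
Break-even volume = fixed costs ÷ CM per unit = R$230,000 ÷ R$3.00 = 76,666.67, so 76,667 sensor modules.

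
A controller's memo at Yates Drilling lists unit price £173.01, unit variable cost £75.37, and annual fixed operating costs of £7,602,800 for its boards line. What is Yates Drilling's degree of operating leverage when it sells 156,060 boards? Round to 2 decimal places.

At 156,060 units, contribution = 156,060 × £97.64 = £15,237,698.40.
Subtracting fixed costs: EBIT = £15,237,698.40 − £7,602,800 = £7,634,898.40.
Degree of operating leverage = £15,237,698.40 / £7,634,898.40 = 1.9958.

2.00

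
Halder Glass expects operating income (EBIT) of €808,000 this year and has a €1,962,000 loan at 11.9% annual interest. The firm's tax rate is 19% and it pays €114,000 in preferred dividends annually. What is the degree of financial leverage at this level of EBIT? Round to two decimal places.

Annual interest charges come to €233,478.00.
Pre-tax preferred-dividend burden = €114,000 ÷ (1 − 0.19) = €140,740.74.
DFL = EBIT ÷ [EBIT − I − D_p/(1−t)] = €808,000 ÷ [€808,000 − €233,478.00 − €140,740.74] = €808,000 ÷ €433,781.26 = 1.8627.

1.86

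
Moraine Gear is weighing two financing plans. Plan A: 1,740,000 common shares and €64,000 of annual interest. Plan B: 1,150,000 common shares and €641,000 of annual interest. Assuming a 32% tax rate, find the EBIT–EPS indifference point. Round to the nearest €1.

€1,765,661

At indifference, (EBIT − 64,000)(1 − t)/1,740,000 = (EBIT − 641,000)(1 − t)/1,150,000.
The (1 − t) factor cancels: (EBIT − 64,000) × 1,150,000 = (EBIT − 641,000) × 1,740,000.
EBIT × (1,740,000 − 1,150,000) = 641,000 × 1,740,000 − 64,000 × 1,150,000 = 1,041,740,000,000, so EBIT = 1,041,740,000,000 ÷ 590,000 = 1,765,661.02.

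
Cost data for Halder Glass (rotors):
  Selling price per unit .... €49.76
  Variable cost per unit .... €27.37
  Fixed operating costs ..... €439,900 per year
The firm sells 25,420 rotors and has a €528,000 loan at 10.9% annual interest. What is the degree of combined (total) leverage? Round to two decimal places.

Total contribution margin = 25,420 × €22.39 = €569,153.80.
EBIT = €569,153.80 − €439,900 = €129,253.80. Interest = €57,552.00, so EBIT − I = €71,701.80.
Degree of total leverage = total CM / (EBIT − interest) = €569,153.80 / €71,701.80 = 7.9378.

7.94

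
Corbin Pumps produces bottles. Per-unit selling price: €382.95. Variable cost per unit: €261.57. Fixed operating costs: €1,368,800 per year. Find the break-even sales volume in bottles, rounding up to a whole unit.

11,277 bottles

Unit CM = price − variable cost = €382.95 − €261.57 = €121.38.
Break-even volume = fixed costs ÷ CM per unit = €1,368,800 ÷ €121.38 = 11,276.98, so 11,277 bottles.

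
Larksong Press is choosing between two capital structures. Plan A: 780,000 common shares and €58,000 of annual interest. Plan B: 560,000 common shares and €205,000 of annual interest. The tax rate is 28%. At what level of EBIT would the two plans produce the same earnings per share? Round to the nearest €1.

€579,182

Set EPS_A = EPS_B: (EBIT − €58,000)(1 − 0.28) ÷ 780,000 = (EBIT − €205,000)(1 − 0.28) ÷ 560,000.
Cancelling (1 − t) and cross-multiplying: 560,000·(EBIT − 58,000) = 780,000·(EBIT − 205,000).
Solving, EBIT = (205,000·780,000 − 58,000·560,000) / (780,000 − 560,000) = 127,420,000,000 / 220,000 = 579,181.82.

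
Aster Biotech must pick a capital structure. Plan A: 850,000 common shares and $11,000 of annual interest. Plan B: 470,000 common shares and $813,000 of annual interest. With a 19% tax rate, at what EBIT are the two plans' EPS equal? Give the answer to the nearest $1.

At indifference, (EBIT − 11,000)(1 − t)/850,000 = (EBIT − 813,000)(1 − t)/470,000.
Cancelling (1 − t) and cross-multiplying: 470,000·(EBIT − 11,000) = 850,000·(EBIT − 813,000).
Solving, EBIT = (813,000·850,000 − 11,000·470,000) / (850,000 − 470,000) = 685,880,000,000 / 380,000 = 1,804,947.37.

$1,804,947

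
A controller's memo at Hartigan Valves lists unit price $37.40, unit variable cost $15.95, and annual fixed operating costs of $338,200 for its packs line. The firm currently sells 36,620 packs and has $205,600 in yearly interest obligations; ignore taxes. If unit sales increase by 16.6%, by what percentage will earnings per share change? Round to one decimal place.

At 36,620 units, contribution = 36,620 × $21.45 = $785,499.00.
Operating income = contribution − fixed costs = $785,499.00 − $338,200 = $447,299.00.
Interest = $205,600.00, so EBIT − I = $241,699.00.
Degree of combined leverage = contribution ÷ (EBIT − I) = $785,499.00 ÷ $241,699.00 = 3.2499.
%ΔEPS = DCL × %ΔSales = 3.2499 × +16.6% = +53.9%.

+53.9%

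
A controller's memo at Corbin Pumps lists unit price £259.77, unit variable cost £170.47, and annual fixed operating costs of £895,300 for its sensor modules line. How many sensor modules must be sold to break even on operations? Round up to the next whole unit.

Each unit contributes £259.77 − £170.47 = £89.30.
Units to break even: £895,300 ÷ £89.30 = 10,025.76, rounded up to 10,026.

10,026 sensor modules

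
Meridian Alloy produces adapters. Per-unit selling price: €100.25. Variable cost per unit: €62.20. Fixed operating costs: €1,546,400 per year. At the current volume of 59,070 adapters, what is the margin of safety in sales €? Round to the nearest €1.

Each unit contributes €100.25 − €62.20 = €38.05. Break-even units = €1,546,400 ÷ €38.05 = 40,641.26; break-even revenue = 40,641.26 × €100.25 = €4,074,286.47.
Actual sales revenue = 59,070 × €100.25 = €5,921,767.50.
Margin of safety = €5,921,767.50 − €4,074,286.47 = €1,847,481.

€1,847,481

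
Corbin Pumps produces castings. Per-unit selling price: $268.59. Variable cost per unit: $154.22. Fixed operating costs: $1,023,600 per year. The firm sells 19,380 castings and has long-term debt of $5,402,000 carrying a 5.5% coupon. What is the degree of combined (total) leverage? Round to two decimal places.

2.47

Contribution at this volume is 19,380 × $114.37 = $2,216,490.60.
EBIT = $2,216,490.60 − $1,023,600 = $1,192,890.60. Interest = $297,110.00.
DOL = $2,216,490.60 ÷ $1,192,890.60 = 1.8581; DFL = $1,192,890.60 ÷ $895,780.60 = 1.3317.
DCL = DOL × DFL = 1.8581 × 1.3317 = 2.4744.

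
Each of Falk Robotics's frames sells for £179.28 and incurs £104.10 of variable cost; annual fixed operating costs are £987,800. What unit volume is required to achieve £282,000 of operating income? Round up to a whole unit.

16,891 frames

Contribution margin per unit = £179.28 − £104.10 = £75.18.
Required volume = (fixed costs + target profit) ÷ CM = (£987,800 + £282,000) ÷ £75.18 = 16,890.13, so 16,891 frames.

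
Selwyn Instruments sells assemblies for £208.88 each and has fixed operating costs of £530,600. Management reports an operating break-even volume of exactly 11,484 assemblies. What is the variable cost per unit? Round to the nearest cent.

£162.68

Contribution per unit must be FC / Q = £530,600 / 11,484 = £46.2034.
Variable cost per unit = £208.88 − £46.2034 = £162.68.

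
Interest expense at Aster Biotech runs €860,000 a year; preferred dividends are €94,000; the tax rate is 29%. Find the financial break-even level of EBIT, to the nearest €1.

€992,394

Grossing the preferred dividend up to pre-tax terms: €94,000 / (1 − 0.29) = €132,394.37.
Financial break-even EBIT = interest + D_p ÷ (1 − t) = €860,000 + €132,394.37 = €992,394.37.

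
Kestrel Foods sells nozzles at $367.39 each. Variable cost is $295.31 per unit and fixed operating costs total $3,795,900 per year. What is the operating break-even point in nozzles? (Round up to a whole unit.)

Contribution margin per unit = $367.39 − $295.31 = $72.08.
Break-even Q = $3,795,900 / $72.08 = 52,662.32 → 52,663 nozzles.

52,663 nozzles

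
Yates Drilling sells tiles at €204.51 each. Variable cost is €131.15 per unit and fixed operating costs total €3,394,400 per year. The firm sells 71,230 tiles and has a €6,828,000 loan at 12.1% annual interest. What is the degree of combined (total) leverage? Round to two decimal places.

5.20

Total contribution margin = 71,230 × €73.36 = €5,225,432.80.
Operating income = contribution − fixed costs = €5,225,432.80 − €3,394,400 = €1,831,032.80. Interest = €826,188.00, so EBIT − I = €1,004,844.80.
Degree of total leverage = total CM / (EBIT − interest) = €5,225,432.80 / €1,004,844.80 = 5.2002.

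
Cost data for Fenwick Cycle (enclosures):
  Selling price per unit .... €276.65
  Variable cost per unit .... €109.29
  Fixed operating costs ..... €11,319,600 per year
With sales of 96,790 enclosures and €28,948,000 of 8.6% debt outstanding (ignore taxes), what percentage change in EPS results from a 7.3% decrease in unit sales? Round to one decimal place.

-49.5%

Contribution at this volume is 96,790 × €167.36 = €16,198,774.40.
Operating income = contribution − fixed costs = €16,198,774.40 − €11,319,600 = €4,879,174.40.
Interest = €2,489,528.00, so EBIT − I = €2,389,646.40.
DCL = total CM / (EBIT − I) = €16,198,774.40 / €2,389,646.40 = 6.7787.
%ΔEPS = DCL × %ΔSales = 6.7787 × -7.3% = -49.5%.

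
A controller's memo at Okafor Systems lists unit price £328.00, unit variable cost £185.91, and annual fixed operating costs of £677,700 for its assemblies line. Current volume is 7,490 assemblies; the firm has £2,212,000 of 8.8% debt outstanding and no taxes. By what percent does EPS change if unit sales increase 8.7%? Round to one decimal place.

+48.2%

At 7,490 units, contribution = 7,490 × £142.09 = £1,064,254.10.
Subtracting fixed costs: EBIT = £1,064,254.10 − £677,700 = £386,554.10.
Interest = £194,656.00, so EBIT − I = £191,898.10.
DCL = total CM / (EBIT − I) = £1,064,254.10 / £191,898.10 = 5.5459.
EPS therefore changes by 5.5459 × (+8.7%) = +48.2%.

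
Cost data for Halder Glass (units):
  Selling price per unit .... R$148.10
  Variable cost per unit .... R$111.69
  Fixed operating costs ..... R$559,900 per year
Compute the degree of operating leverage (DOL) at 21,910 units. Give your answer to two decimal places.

3.35

Contribution at this volume is 21,910 × R$36.41 = R$797,743.10.
Operating income = contribution − fixed costs = R$797,743.10 − R$559,900 = R$237,843.10.
So DOL = total CM / EBIT = R$797,743.10 / R$237,843.10 = 3.3541.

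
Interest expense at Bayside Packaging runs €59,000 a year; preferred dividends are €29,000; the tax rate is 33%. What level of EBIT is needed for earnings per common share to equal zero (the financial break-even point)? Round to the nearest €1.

€102,284

Grossing the preferred dividend up to pre-tax terms: €29,000 / (1 − 0.33) = €43,283.58.
Financial break-even EBIT = interest + D_p ÷ (1 − t) = €59,000 + €43,283.58 = €102,283.58.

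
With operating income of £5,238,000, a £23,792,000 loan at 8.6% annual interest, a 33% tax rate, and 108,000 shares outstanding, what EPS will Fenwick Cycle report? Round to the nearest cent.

£19.80

Interest = £2,046,112.00, so EBT = £5,238,000 − £2,046,112.00 = £3,191,888.00.
Net income = £3,191,888.00 × (1 − 0.33) = £2,138,564.96.
EPS = £2,138,564.96 ÷ 108,000 = £19.80.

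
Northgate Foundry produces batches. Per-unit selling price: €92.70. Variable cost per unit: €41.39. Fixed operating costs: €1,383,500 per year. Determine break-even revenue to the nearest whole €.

€2,499,522

Contribution margin per unit = €92.70 − €41.39 = €51.31, a CM ratio of €51.31 ÷ €92.70 = 0.5535.
Break-even revenue = fixed costs × price ÷ CM = €1,383,500 × €92.70 ÷ €51.31 = €2,499,522.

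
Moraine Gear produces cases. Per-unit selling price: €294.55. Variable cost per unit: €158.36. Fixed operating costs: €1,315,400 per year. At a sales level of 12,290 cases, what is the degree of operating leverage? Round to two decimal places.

4.67

Contribution at this volume is 12,290 × €136.19 = €1,673,775.10.
Subtracting fixed costs: EBIT = €1,673,775.10 − €1,315,400 = €358,375.10.
DOL = contribution ÷ EBIT = €1,673,775.10 ÷ €358,375.10 = 4.6705.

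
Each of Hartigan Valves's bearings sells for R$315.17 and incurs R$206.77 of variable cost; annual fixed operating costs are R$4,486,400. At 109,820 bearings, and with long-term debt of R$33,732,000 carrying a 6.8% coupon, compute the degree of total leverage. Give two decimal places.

2.32

Contribution at this volume is 109,820 × R$108.40 = R$11,904,488.00.
Operating income = contribution − fixed costs = R$11,904,488.00 − R$4,486,400 = R$7,418,088.00. Interest = R$2,293,776.00.
DOL = R$11,904,488.00 ÷ R$7,418,088.00 = 1.6048; DFL = R$7,418,088.00 ÷ R$5,124,312.00 = 1.4476.
DCL = DOL × DFL = 1.6048 × 1.4476 = 2.3231.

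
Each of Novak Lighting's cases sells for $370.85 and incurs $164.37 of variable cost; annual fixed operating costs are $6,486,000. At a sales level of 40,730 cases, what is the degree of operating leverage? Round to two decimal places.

Total contribution margin = 40,730 × $206.48 = $8,409,930.40.
EBIT = $8,409,930.40 − $6,486,000 = $1,923,930.40.
DOL = contribution ÷ EBIT = $8,409,930.40 ÷ $1,923,930.40 = 4.3712.

4.37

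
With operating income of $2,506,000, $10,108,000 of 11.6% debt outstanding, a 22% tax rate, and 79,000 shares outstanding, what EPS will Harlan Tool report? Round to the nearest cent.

$13.17

Pre-tax income = $2,506,000 − $1,172,528.00 = $1,333,472.00.
After tax at 22%: net income = $1,333,472.00 × 0.78 = $1,040,108.16.
EPS = $1,040,108.16 ÷ 79,000 = $13.17.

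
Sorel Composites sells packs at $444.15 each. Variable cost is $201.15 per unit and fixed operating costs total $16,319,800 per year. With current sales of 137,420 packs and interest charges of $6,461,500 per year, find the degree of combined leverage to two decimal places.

Contribution at this volume is 137,420 × $243.00 = $33,393,060.00.
Subtracting fixed costs: EBIT = $33,393,060.00 − $16,319,800 = $17,073,260.00. Interest = $6,461,500.00, so EBIT − I = $10,611,760.00.
Degree of total leverage = total CM / (EBIT − interest) = $33,393,060.00 / $10,611,760.00 = 3.1468.

3.15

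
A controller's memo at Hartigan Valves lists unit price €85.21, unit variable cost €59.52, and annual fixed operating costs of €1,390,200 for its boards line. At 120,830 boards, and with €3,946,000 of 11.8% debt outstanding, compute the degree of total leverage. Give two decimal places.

Contribution at this volume is 120,830 × €25.69 = €3,104,122.70.
Operating income = contribution − fixed costs = €3,104,122.70 − €1,390,200 = €1,713,922.70. Interest = €465,628.00.
DOL = €3,104,122.70 ÷ €1,713,922.70 = 1.8111; DFL = €1,713,922.70 ÷ €1,248,294.70 = 1.3730.
DCL = DOL × DFL = 1.8111 × 1.3730 = 2.4866.

2.49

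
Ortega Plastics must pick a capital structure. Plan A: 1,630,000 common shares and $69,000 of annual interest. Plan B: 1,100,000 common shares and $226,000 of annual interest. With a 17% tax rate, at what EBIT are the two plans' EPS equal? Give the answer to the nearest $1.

$551,849

Set EPS_A = EPS_B: (EBIT − $69,000)(1 − 0.17) ÷ 1,630,000 = (EBIT − $226,000)(1 − 0.17) ÷ 1,100,000.
The (1 − t) factor cancels: (EBIT − 69,000) × 1,100,000 = (EBIT − 226,000) × 1,630,000.
EBIT × (1,630,000 − 1,100,000) = 226,000 × 1,630,000 − 69,000 × 1,100,000 = 292,480,000,000, so EBIT = 292,480,000,000 ÷ 530,000 = 551,849.06.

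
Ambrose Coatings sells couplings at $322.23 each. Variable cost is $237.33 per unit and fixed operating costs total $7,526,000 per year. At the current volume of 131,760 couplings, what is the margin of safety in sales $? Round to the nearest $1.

$13,892,797

Unit CM = price − variable cost = $322.23 − $237.33 = $84.90. Break-even units = $7,526,000 ÷ $84.90 = 88,645.47; break-even revenue = 88,645.47 × $322.23 = $28,564,228.27.
Current sales = 131,760 × $322.23 = $42,457,024.80.
Margin of safety = $42,457,024.80 − $28,564,228.27 = $13,892,797.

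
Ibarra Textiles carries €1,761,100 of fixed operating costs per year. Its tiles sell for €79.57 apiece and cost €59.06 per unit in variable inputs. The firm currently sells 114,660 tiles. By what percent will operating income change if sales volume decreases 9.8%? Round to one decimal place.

Total contribution margin = 114,660 × €20.51 = €2,351,676.60.
EBIT = €2,351,676.60 − €1,761,100 = €590,576.60.
Degree of operating leverage = €2,351,676.60 / €590,576.60 = 3.9820.
So EBIT moves 3.9820 × (-9.8%) = -39.0%.

-39.0%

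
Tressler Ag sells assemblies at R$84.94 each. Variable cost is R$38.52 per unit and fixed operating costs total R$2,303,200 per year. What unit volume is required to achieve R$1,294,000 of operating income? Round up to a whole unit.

77,493 assemblies

Contribution margin per unit = R$84.94 − R$38.52 = R$46.42.
Required volume = (fixed costs + target profit) ÷ CM = (R$2,303,200 + R$1,294,000) ÷ R$46.42 = 77,492.46, so 77,493 assemblies.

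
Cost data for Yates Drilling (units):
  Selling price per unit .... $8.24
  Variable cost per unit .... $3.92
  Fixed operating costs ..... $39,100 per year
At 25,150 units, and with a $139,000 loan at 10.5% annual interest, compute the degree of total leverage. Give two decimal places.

1.98

Contribution at this volume is 25,150 × $4.32 = $108,648.00.
EBIT = $108,648.00 − $39,100 = $69,548.00. Interest = $14,595.00.
DOL = $108,648.00 ÷ $69,548.00 = 1.5622; DFL = $69,548.00 ÷ $54,953.00 = 1.2656.
Combined leverage = 1.5622 × 1.2656 = 1.9771.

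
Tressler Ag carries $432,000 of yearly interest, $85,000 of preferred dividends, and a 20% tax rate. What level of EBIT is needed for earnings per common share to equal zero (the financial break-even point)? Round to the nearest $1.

Preferred dividends are paid after tax, so their pre-tax equivalent is $85,000 ÷ (1 − 0.20) = $106,250.00.
Financial break-even EBIT = interest + D_p ÷ (1 − t) = $432,000 + $106,250.00 = $538,250.00.

$538,250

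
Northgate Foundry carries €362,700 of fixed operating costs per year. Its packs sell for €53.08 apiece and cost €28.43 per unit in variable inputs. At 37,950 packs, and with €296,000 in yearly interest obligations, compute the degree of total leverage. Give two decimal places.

Total contribution margin = 37,950 × €24.65 = €935,467.50.
EBIT = €935,467.50 − €362,700 = €572,767.50. Interest = €296,000.00.
DOL = €935,467.50 ÷ €572,767.50 = 1.6332; DFL = €572,767.50 ÷ €276,767.50 = 2.0695.
DCL = DOL × DFL = 1.6332 × 2.0695 = 3.3799.

3.38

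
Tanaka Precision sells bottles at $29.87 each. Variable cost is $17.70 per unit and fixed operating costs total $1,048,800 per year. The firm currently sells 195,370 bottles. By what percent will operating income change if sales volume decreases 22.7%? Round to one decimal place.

-40.6%

At 195,370 units, contribution = 195,370 × $12.17 = $2,377,652.90.
Operating income = contribution − fixed costs = $2,377,652.90 − $1,048,800 = $1,328,852.90.
Degree of operating leverage = $2,377,652.90 / $1,328,852.90 = 1.7893.
%ΔEBIT = DOL × %ΔSales = 1.7893 × -22.7% = -40.6%.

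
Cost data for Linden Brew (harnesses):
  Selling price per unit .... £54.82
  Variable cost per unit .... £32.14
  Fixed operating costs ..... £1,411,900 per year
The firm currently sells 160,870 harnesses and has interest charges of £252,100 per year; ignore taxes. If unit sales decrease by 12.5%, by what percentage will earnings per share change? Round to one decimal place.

-23.0%

Contribution at this volume is 160,870 × £22.68 = £3,648,531.60.
Subtracting fixed costs: EBIT = £3,648,531.60 − £1,411,900 = £2,236,631.60.
Interest = £252,100.00, so EBIT − I = £1,984,531.60.
DCL = total CM / (EBIT − I) = £3,648,531.60 / £1,984,531.60 = 1.8385.
EPS therefore changes by 1.8385 × (-12.5%) = -23.0%.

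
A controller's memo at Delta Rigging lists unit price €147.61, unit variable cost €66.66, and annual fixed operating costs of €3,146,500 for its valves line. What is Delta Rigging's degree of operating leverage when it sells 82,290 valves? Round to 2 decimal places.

1.90

Contribution at this volume is 82,290 × €80.95 = €6,661,375.50.
Operating income = contribution − fixed costs = €6,661,375.50 − €3,146,500 = €3,514,875.50.
Degree of operating leverage = €6,661,375.50 / €3,514,875.50 = 1.8952.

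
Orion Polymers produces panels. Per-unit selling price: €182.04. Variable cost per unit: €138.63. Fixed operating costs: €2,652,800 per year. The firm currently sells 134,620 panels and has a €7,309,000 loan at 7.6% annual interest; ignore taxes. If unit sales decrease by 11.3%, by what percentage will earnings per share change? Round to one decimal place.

-25.1%

At 134,620 units, contribution = 134,620 × €43.41 = €5,843,854.20.
Subtracting fixed costs: EBIT = €5,843,854.20 − €2,652,800 = €3,191,054.20.
After interest of €555,484.00, pre-tax earnings = €2,635,570.20.
Degree of combined leverage = contribution ÷ (EBIT − I) = €5,843,854.20 ÷ €2,635,570.20 = 2.2173.
EPS therefore changes by 2.2173 × (-11.3%) = -25.1%.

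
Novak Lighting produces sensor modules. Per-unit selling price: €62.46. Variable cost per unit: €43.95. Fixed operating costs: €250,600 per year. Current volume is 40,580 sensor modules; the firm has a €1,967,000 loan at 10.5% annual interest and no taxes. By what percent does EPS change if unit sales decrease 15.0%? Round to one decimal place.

-38.3%

Contribution at this volume is 40,580 × €18.51 = €751,135.80.
EBIT = €751,135.80 − €250,600 = €500,535.80.
Interest = €206,535.00, so EBIT − I = €294,000.80.
DCL = total CM / (EBIT − I) = €751,135.80 / €294,000.80 = 2.5549.
EPS therefore changes by 2.5549 × (-15.0%) = -38.3%.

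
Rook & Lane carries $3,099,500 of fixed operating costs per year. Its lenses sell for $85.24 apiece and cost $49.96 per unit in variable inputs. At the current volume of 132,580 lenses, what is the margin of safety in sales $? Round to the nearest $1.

$3,812,418

Contribution margin per unit = $85.24 − $49.96 = $35.28. Break-even units = $3,099,500 ÷ $35.28 = 87,854.31; break-even revenue = 87,854.31 × $85.24 = $7,488,701.25.
Actual sales revenue = 132,580 × $85.24 = $11,301,119.20.
Margin of safety = $11,301,119.20 − $7,488,701.25 = $3,812,418.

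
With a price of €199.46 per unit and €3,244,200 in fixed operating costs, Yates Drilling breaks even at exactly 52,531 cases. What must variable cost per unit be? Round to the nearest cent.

At break-even, FC = Q × (P − VC), so P − VC = €3,244,200 ÷ 52,531 = €61.7578.
Variable cost per unit = €199.46 − €61.7578 = €137.70.

€137.70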